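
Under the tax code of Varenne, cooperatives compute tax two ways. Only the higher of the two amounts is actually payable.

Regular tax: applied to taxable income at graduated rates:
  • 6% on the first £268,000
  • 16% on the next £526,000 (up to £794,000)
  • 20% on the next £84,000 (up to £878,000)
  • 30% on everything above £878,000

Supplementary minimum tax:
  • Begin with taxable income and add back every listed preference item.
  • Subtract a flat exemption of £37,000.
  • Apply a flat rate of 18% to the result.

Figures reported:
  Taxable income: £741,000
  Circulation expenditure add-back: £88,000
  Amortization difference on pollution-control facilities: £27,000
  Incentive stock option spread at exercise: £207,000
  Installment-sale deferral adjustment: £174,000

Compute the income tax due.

£216,000

Supplementary minimum tax:
  Adjusted income: £741,000 + £88,000 + £27,000 + £207,000 + £174,000 = £1,237,000
  Less exemption £37,000 → base £1,200,000
  £1,200,000 × 18% = £216,000

Regular tax:
  £268,000 × 6% = £16,080
  £473,000 × 16% = £75,680
  → £91,760

£216,000 > £91,760, so the supplementary minimum tax is the binding amount.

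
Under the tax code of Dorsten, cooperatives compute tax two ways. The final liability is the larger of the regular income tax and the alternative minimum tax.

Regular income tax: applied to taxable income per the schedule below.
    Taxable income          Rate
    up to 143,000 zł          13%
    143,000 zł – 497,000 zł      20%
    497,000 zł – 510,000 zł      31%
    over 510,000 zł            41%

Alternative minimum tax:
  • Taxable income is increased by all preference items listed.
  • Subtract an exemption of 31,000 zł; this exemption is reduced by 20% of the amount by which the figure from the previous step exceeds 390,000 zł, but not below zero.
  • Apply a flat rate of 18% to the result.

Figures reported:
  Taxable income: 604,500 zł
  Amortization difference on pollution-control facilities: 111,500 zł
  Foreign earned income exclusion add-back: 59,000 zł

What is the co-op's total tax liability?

Regular income tax:
  143,000 zł × 13% = 18,590 zł
  354,000 zł × 20% = 70,800 zł
  13,000 zł × 31% = 4,030 zł
  94,500 zł × 41% = 38,745 zł
  → 132,165 zł

Alternative minimum tax:
  Adjusted income: 604,500 zł + 111,500 zł + 59,000 zł = 775,000 zł
  Exemption: 20% × (775,000 zł − 390,000 zł) = 77,000 zł ≥ 31,000 zł, so the exemption is fully phased out
  Base: 775,000 zł − 0 zł = 775,000 zł
  775,000 zł × 18% = 139,500 zł

139,500 zł > 132,165 zł, so the alternative minimum tax is the binding amount.

139,500 zł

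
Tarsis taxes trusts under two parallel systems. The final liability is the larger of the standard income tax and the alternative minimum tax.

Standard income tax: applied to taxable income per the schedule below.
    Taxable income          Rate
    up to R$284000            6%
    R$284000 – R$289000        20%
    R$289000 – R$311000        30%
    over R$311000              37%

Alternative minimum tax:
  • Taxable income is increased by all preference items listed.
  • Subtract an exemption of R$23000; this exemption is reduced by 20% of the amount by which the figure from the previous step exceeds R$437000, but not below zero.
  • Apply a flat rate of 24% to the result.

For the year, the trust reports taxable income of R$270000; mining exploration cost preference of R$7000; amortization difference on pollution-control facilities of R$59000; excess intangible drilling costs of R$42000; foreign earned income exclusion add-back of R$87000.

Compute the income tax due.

Standard income tax:
  R$270000 × 6% = R$16200

Alternative minimum tax:
  Adjusted income: R$270000 + R$7000 + R$59000 + R$42000 + R$87000 = R$465000
  Exemption: R$23000 − 20% × (R$465000 − R$437000) = R$23000 − R$5600 = R$17400
  Base: R$465000 − R$17400 = R$447600
  R$447600 × 24% = R$107424

R$107424 > R$16200, so the alternative minimum tax is the binding amount.

R$107424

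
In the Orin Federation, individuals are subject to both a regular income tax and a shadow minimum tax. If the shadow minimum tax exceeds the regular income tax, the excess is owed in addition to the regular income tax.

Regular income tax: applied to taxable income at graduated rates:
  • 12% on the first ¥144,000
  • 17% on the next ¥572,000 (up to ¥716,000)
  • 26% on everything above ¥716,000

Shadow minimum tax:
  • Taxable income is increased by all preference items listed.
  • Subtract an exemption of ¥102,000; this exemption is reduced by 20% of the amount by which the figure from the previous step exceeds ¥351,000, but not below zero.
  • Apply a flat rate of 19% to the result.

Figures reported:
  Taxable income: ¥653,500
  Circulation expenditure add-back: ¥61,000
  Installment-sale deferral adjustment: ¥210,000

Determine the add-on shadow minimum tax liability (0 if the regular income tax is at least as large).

Regular income tax:
  ¥144,000 × 12% = ¥17,280
  ¥509,500 × 17% = ¥86,615
  → ¥103,895

Shadow minimum tax:
  Adjusted income: ¥653,500 + ¥61,000 + ¥210,000 = ¥924,500
  Exemption: 20% × (¥924,500 − ¥351,000) = ¥114,700 ≥ ¥102,000, so the exemption is fully phased out
  Base: ¥924,500 − ¥0 = ¥924,500
  ¥924,500 × 19% = ¥175,655

Excess of shadow minimum tax over regular income tax: ¥175,655 − ¥103,895 = ¥71,760.

¥71,760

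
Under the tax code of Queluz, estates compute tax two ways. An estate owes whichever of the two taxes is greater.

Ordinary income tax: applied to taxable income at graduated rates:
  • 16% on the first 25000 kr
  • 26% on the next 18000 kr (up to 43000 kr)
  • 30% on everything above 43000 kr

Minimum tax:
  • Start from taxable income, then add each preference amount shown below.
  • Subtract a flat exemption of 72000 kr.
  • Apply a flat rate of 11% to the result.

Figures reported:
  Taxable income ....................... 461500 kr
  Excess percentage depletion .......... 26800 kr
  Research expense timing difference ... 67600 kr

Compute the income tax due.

134230 kr

Minimum tax:
  Adjusted income: 461500 kr + 26800 kr + 67600 kr = 555900 kr
  Less exemption 72000 kr → base 483900 kr
  483900 kr × 11% = 53229 kr

Ordinary income tax:
  25000 kr × 16% = 4000 kr
  18000 kr × 26% = 4680 kr
  418500 kr × 30% = 125550 kr
  → 134230 kr

134230 kr > 53229 kr, so the ordinary income tax governs.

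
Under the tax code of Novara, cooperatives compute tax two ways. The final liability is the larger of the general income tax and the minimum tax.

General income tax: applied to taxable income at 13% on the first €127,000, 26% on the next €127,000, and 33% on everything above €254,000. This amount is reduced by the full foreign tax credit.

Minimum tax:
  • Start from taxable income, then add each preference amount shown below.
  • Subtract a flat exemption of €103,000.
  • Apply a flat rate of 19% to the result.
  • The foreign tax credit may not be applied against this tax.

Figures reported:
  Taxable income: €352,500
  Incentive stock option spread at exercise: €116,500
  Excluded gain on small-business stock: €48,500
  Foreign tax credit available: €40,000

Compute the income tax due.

General income tax:
  €127,000 × 13% = €16,510
  €127,000 × 26% = €33,020
  €98,500 × 33% = €32,505
  → €82,035
  Less foreign tax credit €40,000 → €42,035

Minimum tax:
  Adjusted income: €352,500 + €116,500 + €48,500 = €517,500
  Less exemption €103,000 → base €414,500
  €414,500 × 19% = €78,755

€78,755 > €42,035, so the minimum tax is the binding amount.

€78,755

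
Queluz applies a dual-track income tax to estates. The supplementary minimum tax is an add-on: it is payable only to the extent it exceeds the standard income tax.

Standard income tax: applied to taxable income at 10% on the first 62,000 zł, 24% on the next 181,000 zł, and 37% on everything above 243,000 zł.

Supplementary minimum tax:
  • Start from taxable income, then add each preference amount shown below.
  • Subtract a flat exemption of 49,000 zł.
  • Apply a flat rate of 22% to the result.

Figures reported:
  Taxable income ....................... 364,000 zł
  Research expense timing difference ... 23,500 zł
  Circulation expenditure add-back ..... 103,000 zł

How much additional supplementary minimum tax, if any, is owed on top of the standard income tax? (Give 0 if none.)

Supplementary minimum tax:
  Adjusted income: 364,000 zł + 23,500 zł + 103,000 zł = 490,500 zł
  Less exemption 49,000 zł → base 441,500 zł
  441,500 zł × 22% = 97,130 zł

Standard income tax:
  62,000 zł × 10% = 6,200 zł
  181,000 zł × 24% = 43,440 zł
  121,000 zł × 37% = 44,770 zł
  → 94,410 zł

Excess of supplementary minimum tax over standard income tax: 97,130 zł − 94,410 zł = 2,720 zł.

2,720 zł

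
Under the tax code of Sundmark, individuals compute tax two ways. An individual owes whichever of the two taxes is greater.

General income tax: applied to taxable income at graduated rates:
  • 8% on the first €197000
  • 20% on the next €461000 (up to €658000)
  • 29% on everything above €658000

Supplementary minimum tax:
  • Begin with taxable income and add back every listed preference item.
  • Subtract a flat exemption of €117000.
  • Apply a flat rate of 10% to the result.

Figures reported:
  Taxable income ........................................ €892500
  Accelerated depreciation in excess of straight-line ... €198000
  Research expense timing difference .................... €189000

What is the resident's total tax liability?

Supplementary minimum tax:
  Adjusted income: €892500 + €198000 + €189000 = €1279500
  Less exemption €117000 → base €1162500
  €1162500 × 10% = €116250

General income tax:
  €197000 × 8% = €15760
  €461000 × 20% = €92200
  €234500 × 29% = €68005
  → €175965

€175965 > €116250, so the general income tax governs.

€175965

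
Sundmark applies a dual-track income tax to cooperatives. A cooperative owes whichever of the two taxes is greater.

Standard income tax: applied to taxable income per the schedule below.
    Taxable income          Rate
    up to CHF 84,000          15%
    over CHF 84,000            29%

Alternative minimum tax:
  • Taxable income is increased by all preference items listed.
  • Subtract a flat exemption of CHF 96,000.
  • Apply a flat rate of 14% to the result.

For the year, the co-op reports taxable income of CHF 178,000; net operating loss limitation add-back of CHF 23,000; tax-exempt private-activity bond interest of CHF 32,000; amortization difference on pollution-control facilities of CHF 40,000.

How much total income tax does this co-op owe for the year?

Alternative minimum tax:
  Adjusted income: CHF 178,000 + CHF 23,000 + CHF 32,000 + CHF 40,000 = CHF 273,000
  Less exemption CHF 96,000 → base CHF 177,000
  CHF 177,000 × 14% = CHF 24,780

Standard income tax:
  CHF 84,000 × 15% = CHF 12,600
  CHF 94,000 × 29% = CHF 27,260
  → CHF 39,860

CHF 39,860 > CHF 24,780, so the standard income tax governs.

CHF 39,860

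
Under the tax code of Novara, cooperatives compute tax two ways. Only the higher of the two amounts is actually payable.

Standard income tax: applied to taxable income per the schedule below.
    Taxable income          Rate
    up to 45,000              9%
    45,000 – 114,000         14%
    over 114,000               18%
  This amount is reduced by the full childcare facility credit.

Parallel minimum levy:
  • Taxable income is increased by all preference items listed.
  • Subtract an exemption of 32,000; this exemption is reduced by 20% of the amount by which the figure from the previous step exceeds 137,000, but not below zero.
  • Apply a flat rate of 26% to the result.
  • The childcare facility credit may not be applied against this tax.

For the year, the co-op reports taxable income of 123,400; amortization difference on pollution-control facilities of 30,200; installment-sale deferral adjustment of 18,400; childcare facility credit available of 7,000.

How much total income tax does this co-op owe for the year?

Parallel minimum levy:
  Adjusted income: 123,400 + 30,200 + 18,400 = 172,000
  Exemption: 32,000 − 20% × (172,000 − 137,000) = 32,000 − 7,000 = 25,000
  Base: 172,000 − 25,000 = 147,000
  147,000 × 26% = 38,220

Standard income tax:
  45,000 × 9% = 4,050
  69,000 × 14% = 9,660
  9,400 × 18% = 1,692
  → 15,402
  Less childcare facility credit 7,000 → 8,402

38,220 > 8,402, so the parallel minimum levy is the binding amount.

38,220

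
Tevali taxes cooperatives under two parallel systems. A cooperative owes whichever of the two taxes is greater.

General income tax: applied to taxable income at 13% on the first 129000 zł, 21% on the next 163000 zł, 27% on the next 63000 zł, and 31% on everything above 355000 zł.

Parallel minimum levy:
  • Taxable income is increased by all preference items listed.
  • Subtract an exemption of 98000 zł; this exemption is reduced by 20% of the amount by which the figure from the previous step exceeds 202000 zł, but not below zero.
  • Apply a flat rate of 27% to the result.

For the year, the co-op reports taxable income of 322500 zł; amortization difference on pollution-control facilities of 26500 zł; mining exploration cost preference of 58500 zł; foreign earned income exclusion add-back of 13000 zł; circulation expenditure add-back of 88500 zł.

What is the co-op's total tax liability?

General income tax:
  129000 zł × 13% = 16770 zł
  163000 zł × 21% = 34230 zł
  30500 zł × 27% = 8235 zł
  → 59235 zł

Parallel minimum levy:
  Adjusted income: 322500 zł + 26500 zł + 58500 zł + 13000 zł + 88500 zł = 509000 zł
  Exemption: 98000 zł − 20% × (509000 zł − 202000 zł) = 98000 zł − 61400 zł = 36600 zł
  Base: 509000 zł − 36600 zł = 472400 zł
  472400 zł × 27% = 127548 zł

127548 zł > 59235 zł, so the parallel minimum levy is the binding amount.

127548 zł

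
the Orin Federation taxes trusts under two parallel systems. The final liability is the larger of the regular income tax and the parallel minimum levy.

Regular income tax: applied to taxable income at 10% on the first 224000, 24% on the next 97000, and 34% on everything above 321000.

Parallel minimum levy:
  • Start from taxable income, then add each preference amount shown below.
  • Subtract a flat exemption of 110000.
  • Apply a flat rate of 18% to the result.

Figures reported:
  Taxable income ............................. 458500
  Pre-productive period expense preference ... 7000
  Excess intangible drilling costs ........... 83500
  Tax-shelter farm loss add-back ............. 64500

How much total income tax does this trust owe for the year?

Regular income tax:
  224000 × 10% = 22400
  97000 × 24% = 23280
  137500 × 34% = 46750
  → 92430

Parallel minimum levy:
  Adjusted income: 458500 + 7000 + 83500 + 64500 = 613500
  Less exemption 110000 → base 503500
  503500 × 18% = 90630

92430 > 90630, so the regular income tax governs.

92430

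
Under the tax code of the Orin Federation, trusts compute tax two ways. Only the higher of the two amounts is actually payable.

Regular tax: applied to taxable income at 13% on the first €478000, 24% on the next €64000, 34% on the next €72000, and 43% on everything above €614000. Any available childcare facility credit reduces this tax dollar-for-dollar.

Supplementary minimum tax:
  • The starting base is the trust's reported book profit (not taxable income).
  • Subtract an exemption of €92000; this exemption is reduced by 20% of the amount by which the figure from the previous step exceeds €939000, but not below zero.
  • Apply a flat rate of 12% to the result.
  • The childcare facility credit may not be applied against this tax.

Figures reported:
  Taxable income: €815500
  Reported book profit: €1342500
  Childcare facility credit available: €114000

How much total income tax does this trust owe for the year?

Supplementary minimum tax:
  Base (reported book profit): €1342500
  Exemption: €92000 − 20% × (€1342500 − €939000) = €92000 − €80700 = €11300
  Base: €1342500 − €11300 = €1331200
  €1331200 × 12% = €159744

Regular tax:
  €478000 × 13% = €62140
  €64000 × 24% = €15360
  €72000 × 34% = €24480
  €201500 × 43% = €86645
  → €188625
  Less childcare facility credit €114000 → €74625

€159744 > €74625, so the supplementary minimum tax is the binding amount.

€159744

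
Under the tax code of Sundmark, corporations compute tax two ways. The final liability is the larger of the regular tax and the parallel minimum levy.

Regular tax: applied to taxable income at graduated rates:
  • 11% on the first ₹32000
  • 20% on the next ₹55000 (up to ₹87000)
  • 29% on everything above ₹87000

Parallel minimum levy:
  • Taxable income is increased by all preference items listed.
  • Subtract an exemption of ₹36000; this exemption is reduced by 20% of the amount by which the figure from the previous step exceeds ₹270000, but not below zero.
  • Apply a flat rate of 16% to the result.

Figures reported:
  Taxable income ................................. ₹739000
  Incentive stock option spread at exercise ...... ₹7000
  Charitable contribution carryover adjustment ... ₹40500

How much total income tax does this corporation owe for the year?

₹203600

Regular tax:
  ₹32000 × 11% = ₹3520
  ₹55000 × 20% = ₹11000
  ₹652000 × 29% = ₹189080
  → ₹203600

Parallel minimum levy:
  Adjusted income: ₹739000 + ₹7000 + ₹40500 = ₹786500
  Exemption: 20% × (₹786500 − ₹270000) = ₹103300 ≥ ₹36000, so the exemption is fully phased out
  Base: ₹786500 − ₹0 = ₹786500
  ₹786500 × 16% = ₹125840

₹203600 > ₹125840, so the regular tax governs.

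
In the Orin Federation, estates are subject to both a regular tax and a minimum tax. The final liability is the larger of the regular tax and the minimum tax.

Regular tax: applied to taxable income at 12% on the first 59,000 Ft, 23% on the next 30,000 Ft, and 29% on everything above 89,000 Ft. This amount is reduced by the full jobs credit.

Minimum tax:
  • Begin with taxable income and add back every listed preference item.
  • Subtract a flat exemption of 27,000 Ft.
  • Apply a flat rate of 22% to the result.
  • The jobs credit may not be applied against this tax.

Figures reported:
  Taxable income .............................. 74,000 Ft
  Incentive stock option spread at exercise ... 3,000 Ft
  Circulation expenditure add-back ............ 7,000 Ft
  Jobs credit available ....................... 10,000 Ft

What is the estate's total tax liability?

Minimum tax:
  Adjusted income: 74,000 Ft + 3,000 Ft + 7,000 Ft = 84,000 Ft
  Less exemption 27,000 Ft → base 57,000 Ft
  57,000 Ft × 22% = 12,540 Ft

Regular tax:
  59,000 Ft × 12% = 7,080 Ft
  15,000 Ft × 23% = 3,450 Ft
  → 10,530 Ft
  Less jobs credit 10,000 Ft → 530 Ft

12,540 Ft > 530 Ft, so the minimum tax is the binding amount.

12,540 Ft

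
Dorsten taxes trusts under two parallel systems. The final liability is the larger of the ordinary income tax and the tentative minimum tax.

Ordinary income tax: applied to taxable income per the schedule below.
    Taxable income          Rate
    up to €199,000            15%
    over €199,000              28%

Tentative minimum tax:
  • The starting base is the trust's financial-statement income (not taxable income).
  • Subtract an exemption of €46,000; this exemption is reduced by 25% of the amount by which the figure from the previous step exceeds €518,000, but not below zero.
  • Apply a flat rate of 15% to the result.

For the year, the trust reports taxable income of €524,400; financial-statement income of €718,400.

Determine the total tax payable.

Ordinary income tax:
  €199,000 × 15% = €29,850
  €325,400 × 28% = €91,112
  → €120,962

Tentative minimum tax:
  Base (financial-statement income): €718,400
  Exemption: 25% × (€718,400 − €518,000) = €50,100 ≥ €46,000, so the exemption is fully phased out
  Base: €718,400 − €0 = €718,400
  €718,400 × 15% = €107,760

€120,962 > €107,760, so the ordinary income tax governs.

€120,962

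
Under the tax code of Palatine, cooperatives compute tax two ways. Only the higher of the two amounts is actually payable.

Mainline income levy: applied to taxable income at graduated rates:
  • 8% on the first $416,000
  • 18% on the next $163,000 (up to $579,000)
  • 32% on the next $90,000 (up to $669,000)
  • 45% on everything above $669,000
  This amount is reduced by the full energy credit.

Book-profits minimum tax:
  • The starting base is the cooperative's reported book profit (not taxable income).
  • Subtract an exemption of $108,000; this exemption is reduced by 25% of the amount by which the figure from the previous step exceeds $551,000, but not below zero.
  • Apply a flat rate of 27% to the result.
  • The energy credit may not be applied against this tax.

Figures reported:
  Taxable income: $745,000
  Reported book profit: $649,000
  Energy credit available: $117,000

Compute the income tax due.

$152,685

Book-profits minimum tax:
  Base (reported book profit): $649,000
  Exemption: $108,000 − 25% × ($649,000 − $551,000) = $108,000 − $24,500 = $83,500
  Base: $649,000 − $83,500 = $565,500
  $565,500 × 27% = $152,685

Mainline income levy:
  $416,000 × 8% = $33,280
  $163,000 × 18% = $29,340
  $90,000 × 32% = $28,800
  $76,000 × 45% = $34,200
  → $125,620
  Less energy credit $117,000 → $8,620

$152,685 > $8,620, so the book-profits minimum tax is the binding amount.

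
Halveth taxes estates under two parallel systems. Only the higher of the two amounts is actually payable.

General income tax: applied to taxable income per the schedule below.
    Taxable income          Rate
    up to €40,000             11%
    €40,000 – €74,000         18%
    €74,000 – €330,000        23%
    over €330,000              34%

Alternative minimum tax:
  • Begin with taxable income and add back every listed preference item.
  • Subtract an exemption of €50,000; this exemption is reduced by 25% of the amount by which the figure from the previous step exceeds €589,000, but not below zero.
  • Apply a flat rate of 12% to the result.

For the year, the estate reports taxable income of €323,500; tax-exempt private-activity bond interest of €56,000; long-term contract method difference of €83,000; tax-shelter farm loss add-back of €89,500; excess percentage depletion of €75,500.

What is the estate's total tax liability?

€70,455

Alternative minimum tax:
  Adjusted income: €323,500 + €56,000 + €83,000 + €89,500 + €75,500 = €627,500
  Exemption: €50,000 − 25% × (€627,500 − €589,000) = €50,000 − €9,625 = €40,375
  Base: €627,500 − €40,375 = €587,125
  €587,125 × 12% = €70,455

General income tax:
  €40,000 × 11% = €4,400
  €34,000 × 18% = €6,120
  €249,500 × 23% = €57,385
  → €67,905

€70,455 > €67,905, so the alternative minimum tax is the binding amount.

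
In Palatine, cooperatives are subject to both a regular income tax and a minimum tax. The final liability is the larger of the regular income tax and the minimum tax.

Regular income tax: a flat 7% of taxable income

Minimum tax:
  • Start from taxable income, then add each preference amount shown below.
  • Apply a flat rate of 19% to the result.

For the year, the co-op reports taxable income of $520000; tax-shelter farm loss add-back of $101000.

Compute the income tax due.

$117990

Minimum tax:
  Adjusted income: $520000 + $101000 = $621000
  $621000 × 19% = $117990

Regular income tax:
  $520000 × 7% = $36400

$117990 > $36400, so the minimum tax is the binding amount.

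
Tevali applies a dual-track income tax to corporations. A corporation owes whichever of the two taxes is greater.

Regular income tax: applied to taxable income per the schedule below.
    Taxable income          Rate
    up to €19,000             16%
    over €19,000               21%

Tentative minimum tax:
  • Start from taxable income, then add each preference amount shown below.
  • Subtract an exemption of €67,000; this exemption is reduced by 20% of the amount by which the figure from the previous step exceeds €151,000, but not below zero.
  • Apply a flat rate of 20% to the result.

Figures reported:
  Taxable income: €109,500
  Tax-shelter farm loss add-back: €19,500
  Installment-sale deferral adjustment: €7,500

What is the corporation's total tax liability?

€22,045

Tentative minimum tax:
  Adjusted income: €109,500 + €19,500 + €7,500 = €136,500
  Exemption: €136,500 ≤ €151,000, so full €67,000 applies
  Base: €136,500 − €67,000 = €69,500
  €69,500 × 20% = €13,900

Regular income tax:
  €19,000 × 16% = €3,040
  €90,500 × 21% = €19,005
  → €22,045

€22,045 > €13,900, so the regular income tax governs.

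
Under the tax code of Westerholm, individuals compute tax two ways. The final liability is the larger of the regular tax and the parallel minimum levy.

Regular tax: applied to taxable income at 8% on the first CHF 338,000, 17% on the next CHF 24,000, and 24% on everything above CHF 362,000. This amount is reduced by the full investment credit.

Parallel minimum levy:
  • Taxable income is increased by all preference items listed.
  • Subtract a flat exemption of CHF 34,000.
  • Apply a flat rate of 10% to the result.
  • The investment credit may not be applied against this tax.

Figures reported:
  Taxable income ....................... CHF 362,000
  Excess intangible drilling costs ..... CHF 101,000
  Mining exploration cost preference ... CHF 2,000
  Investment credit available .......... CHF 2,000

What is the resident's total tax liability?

CHF 43,100

Regular tax:
  CHF 338,000 × 8% = CHF 27,040
  CHF 24,000 × 17% = CHF 4,080
  → CHF 31,120
  Less investment credit CHF 2,000 → CHF 29,120

Parallel minimum levy:
  Adjusted income: CHF 362,000 + CHF 101,000 + CHF 2,000 = CHF 465,000
  Less exemption CHF 34,000 → base CHF 431,000
  CHF 431,000 × 10% = CHF 43,100

CHF 43,100 > CHF 29,120, so the parallel minimum levy is the binding amount.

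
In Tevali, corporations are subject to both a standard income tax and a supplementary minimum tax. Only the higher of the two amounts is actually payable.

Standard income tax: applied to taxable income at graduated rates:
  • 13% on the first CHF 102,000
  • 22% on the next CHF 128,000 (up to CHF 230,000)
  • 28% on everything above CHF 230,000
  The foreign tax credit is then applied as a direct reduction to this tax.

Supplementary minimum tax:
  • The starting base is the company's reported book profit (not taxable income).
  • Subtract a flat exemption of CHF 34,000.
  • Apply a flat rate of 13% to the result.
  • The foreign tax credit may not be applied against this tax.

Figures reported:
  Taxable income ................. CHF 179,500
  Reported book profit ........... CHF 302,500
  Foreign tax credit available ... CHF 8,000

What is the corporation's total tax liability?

Supplementary minimum tax:
  Base (reported book profit): CHF 302,500
  Less exemption CHF 34,000 → base CHF 268,500
  CHF 268,500 × 13% = CHF 34,905

Standard income tax:
  CHF 102,000 × 13% = CHF 13,260
  CHF 77,500 × 22% = CHF 17,050
  → CHF 30,310
  Less foreign tax credit CHF 8,000 → CHF 22,310

CHF 34,905 > CHF 22,310, so the supplementary minimum tax is the binding amount.

CHF 34,905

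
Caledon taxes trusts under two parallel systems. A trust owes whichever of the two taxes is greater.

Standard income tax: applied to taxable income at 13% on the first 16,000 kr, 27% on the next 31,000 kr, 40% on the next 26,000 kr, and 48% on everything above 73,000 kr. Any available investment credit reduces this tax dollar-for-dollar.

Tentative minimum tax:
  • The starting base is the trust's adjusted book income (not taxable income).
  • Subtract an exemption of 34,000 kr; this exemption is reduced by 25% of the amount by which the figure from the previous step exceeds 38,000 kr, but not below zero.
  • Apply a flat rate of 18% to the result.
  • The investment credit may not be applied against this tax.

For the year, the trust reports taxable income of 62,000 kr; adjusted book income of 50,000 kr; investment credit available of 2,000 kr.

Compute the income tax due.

Standard income tax:
  16,000 kr × 13% = 2,080 kr
  31,000 kr × 27% = 8,370 kr
  15,000 kr × 40% = 6,000 kr
  → 16,450 kr
  Less investment credit 2,000 kr → 14,450 kr

Tentative minimum tax:
  Base (adjusted book income): 50,000 kr
  Exemption: 34,000 kr − 25% × (50,000 kr − 38,000 kr) = 34,000 kr − 3,000 kr = 31,000 kr
  Base: 50,000 kr − 31,000 kr = 19,000 kr
  19,000 kr × 18% = 3,420 kr

14,450 kr > 3,420 kr, so the standard income tax governs.

14,450 kr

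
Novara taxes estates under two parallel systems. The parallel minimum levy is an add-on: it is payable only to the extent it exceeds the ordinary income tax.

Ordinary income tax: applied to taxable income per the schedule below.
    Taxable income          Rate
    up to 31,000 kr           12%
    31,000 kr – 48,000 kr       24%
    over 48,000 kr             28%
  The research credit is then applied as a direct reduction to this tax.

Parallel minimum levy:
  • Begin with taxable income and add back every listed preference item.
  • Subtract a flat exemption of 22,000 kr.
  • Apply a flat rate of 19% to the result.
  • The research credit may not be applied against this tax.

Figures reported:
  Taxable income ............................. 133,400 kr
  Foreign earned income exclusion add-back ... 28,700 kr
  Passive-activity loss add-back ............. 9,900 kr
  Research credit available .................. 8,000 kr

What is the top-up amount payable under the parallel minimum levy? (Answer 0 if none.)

4,788 kr

Parallel minimum levy:
  Adjusted income: 133,400 kr + 28,700 kr + 9,900 kr = 172,000 kr
  Less exemption 22,000 kr → base 150,000 kr
  150,000 kr × 19% = 28,500 kr

Ordinary income tax:
  31,000 kr × 12% = 3,720 kr
  17,000 kr × 24% = 4,080 kr
  85,400 kr × 28% = 23,912 kr
  → 31,712 kr
  Less research credit 8,000 kr → 23,712 kr

Excess of parallel minimum levy over ordinary income tax: 28,500 kr − 23,712 kr = 4,788 kr.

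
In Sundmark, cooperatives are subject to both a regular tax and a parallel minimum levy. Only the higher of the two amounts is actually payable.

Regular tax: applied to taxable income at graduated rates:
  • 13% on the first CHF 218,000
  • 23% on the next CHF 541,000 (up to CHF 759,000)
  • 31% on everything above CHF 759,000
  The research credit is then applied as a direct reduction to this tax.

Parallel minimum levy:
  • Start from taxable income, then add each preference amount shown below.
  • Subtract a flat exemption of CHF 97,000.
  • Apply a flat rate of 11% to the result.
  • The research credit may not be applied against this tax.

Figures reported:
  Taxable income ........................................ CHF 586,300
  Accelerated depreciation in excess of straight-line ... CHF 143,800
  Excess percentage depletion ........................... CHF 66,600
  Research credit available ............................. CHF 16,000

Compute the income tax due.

Regular tax:
  CHF 218,000 × 13% = CHF 28,340
  CHF 368,300 × 23% = CHF 84,709
  → CHF 113,049
  Less research credit CHF 16,000 → CHF 97,049

Parallel minimum levy:
  Adjusted income: CHF 586,300 + CHF 143,800 + CHF 66,600 = CHF 796,700
  Less exemption CHF 97,000 → base CHF 699,700
  CHF 699,700 × 11% = CHF 76,967

CHF 97,049 > CHF 76,967, so the regular tax governs.

CHF 97,049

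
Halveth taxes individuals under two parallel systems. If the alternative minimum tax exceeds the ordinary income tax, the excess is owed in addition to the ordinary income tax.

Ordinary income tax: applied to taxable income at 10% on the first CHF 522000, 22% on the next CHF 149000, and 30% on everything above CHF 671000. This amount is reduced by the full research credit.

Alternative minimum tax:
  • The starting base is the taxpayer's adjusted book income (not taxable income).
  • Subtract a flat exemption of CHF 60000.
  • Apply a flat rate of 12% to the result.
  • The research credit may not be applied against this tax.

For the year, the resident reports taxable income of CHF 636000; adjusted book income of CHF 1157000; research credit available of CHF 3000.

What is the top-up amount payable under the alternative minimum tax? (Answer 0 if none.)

Alternative minimum tax:
  Base (adjusted book income): CHF 1157000
  Less exemption CHF 60000 → base CHF 1097000
  CHF 1097000 × 12% = CHF 131640

Ordinary income tax:
  CHF 522000 × 10% = CHF 52200
  CHF 114000 × 22% = CHF 25080
  → CHF 77280
  Less research credit CHF 3000 → CHF 74280

Excess of alternative minimum tax over ordinary income tax: CHF 131640 − CHF 74280 = CHF 57360.

CHF 57360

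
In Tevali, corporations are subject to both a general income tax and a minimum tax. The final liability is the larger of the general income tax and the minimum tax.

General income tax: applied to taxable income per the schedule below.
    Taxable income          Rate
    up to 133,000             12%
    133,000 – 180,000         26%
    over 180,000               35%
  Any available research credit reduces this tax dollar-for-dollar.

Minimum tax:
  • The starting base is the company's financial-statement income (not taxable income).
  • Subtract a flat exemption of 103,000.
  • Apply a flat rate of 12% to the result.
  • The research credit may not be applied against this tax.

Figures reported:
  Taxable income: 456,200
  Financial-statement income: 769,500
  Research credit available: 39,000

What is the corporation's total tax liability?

Minimum tax:
  Base (financial-statement income): 769,500
  Less exemption 103,000 → base 666,500
  666,500 × 12% = 79,980

General income tax:
  133,000 × 12% = 15,960
  47,000 × 26% = 12,220
  276,200 × 35% = 96,670
  → 124,850
  Less research credit 39,000 → 85,850

85,850 > 79,980, so the general income tax governs.

85,850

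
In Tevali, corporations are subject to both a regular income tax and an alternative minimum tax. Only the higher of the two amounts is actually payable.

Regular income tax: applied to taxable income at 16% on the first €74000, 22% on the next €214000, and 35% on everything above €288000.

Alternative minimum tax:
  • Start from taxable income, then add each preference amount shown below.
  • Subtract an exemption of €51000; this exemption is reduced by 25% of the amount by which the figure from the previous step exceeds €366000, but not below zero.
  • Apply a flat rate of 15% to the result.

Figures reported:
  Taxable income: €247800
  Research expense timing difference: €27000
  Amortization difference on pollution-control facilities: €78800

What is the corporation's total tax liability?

Regular income tax:
  €74000 × 16% = €11840
  €173800 × 22% = €38236
  → €50076

Alternative minimum tax:
  Adjusted income: €247800 + €27000 + €78800 = €353600
  Exemption: €353600 ≤ €366000, so full €51000 applies
  Base: €353600 − €51000 = €302600
  €302600 × 15% = €45390

€50076 > €45390, so the regular income tax governs.

€50076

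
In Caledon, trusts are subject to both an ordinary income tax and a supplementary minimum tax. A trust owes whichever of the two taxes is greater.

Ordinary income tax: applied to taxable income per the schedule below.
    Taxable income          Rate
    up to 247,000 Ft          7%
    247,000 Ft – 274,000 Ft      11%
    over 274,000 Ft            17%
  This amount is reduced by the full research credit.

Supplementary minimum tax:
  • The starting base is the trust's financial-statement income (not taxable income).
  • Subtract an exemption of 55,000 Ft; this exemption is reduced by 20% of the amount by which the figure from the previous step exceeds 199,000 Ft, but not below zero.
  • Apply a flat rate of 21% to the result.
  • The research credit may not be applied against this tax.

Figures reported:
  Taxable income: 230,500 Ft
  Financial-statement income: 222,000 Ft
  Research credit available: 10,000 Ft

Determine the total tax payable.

Supplementary minimum tax:
  Base (financial-statement income): 222,000 Ft
  Exemption: 55,000 Ft − 20% × (222,000 Ft − 199,000 Ft) = 55,000 Ft − 4,600 Ft = 50,400 Ft
  Base: 222,000 Ft − 50,400 Ft = 171,600 Ft
  171,600 Ft × 21% = 36,036 Ft

Ordinary income tax:
  230,500 Ft × 7% = 16,135 Ft
  Less research credit 10,000 Ft → 6,135 Ft

36,036 Ft > 6,135 Ft, so the supplementary minimum tax is the binding amount.

36,036 Ft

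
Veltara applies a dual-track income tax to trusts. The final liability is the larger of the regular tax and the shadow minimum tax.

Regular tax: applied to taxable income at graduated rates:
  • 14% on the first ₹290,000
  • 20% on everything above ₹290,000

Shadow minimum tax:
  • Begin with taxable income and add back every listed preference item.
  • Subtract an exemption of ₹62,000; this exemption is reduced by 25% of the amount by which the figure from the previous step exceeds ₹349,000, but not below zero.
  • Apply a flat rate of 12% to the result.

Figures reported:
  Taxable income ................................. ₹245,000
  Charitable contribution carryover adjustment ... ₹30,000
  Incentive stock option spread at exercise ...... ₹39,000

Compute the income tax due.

₹34,300

Shadow minimum tax:
  Adjusted income: ₹245,000 + ₹30,000 + ₹39,000 = ₹314,000
  Exemption: ₹314,000 ≤ ₹349,000, so full ₹62,000 applies
  Base: ₹314,000 − ₹62,000 = ₹252,000
  ₹252,000 × 12% = ₹30,240

Regular tax:
  ₹245,000 × 14% = ₹34,300

₹34,300 > ₹30,240, so the regular tax governs.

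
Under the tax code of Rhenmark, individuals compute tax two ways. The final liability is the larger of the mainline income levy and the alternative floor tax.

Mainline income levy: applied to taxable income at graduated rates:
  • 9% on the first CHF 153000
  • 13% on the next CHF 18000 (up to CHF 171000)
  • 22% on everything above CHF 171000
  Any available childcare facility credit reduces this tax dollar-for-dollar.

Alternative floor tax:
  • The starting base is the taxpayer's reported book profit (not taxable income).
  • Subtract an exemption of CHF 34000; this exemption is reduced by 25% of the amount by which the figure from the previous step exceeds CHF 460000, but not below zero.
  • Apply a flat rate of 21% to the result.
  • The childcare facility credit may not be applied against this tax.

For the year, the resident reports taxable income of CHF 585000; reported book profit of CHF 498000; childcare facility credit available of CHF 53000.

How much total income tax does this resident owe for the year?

Alternative floor tax:
  Base (reported book profit): CHF 498000
  Exemption: CHF 34000 − 25% × (CHF 498000 − CHF 460000) = CHF 34000 − CHF 9500 = CHF 24500
  Base: CHF 498000 − CHF 24500 = CHF 473500
  CHF 473500 × 21% = CHF 99435

Mainline income levy:
  CHF 153000 × 9% = CHF 13770
  CHF 18000 × 13% = CHF 2340
  CHF 414000 × 22% = CHF 91080
  → CHF 107190
  Less childcare facility credit CHF 53000 → CHF 54190

CHF 99435 > CHF 54190, so the alternative floor tax is the binding amount.

CHF 99435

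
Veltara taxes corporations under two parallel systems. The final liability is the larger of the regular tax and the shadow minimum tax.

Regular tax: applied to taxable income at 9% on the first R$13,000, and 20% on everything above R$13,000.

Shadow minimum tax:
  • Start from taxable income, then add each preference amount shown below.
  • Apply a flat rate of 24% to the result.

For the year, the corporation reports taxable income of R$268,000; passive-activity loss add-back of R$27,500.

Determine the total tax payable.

R$70,920

Shadow minimum tax:
  Adjusted income: R$268,000 + R$27,500 = R$295,500
  R$295,500 × 24% = R$70,920

Regular tax:
  R$13,000 × 9% = R$1,170
  R$255,000 × 20% = R$51,000
  → R$52,170

R$70,920 > R$52,170, so the shadow minimum tax is the binding amount.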